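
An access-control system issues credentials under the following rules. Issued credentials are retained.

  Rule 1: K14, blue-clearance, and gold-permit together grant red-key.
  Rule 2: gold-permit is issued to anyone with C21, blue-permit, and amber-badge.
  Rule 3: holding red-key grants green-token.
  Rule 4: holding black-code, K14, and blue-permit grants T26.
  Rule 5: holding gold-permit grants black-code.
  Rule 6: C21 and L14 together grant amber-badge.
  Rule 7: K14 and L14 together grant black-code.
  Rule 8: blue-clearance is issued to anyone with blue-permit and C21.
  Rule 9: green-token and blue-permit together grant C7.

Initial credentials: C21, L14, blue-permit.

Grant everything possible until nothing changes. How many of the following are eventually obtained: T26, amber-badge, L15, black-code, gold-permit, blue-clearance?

Holding blue-permit and C21 grants blue-clearance (Rule 8).
Holding C21 and L14 grants amber-badge (Rule 6).
Holding C21, blue-permit, and amber-badge grants gold-permit (Rule 2).
Holding gold-permit grants black-code (Rule 5).
T26 would need black-code, K14, and blue-permit (Rule 4), but K14 is never granted.
amber-badge: reached.
No rule produces L15, and it is not given.
black-code: reached.
gold-permit: reached.
blue-clearance: reached.
Reached: amber-badge, black-code, gold-permit, and blue-clearance — 4 of the 6.

4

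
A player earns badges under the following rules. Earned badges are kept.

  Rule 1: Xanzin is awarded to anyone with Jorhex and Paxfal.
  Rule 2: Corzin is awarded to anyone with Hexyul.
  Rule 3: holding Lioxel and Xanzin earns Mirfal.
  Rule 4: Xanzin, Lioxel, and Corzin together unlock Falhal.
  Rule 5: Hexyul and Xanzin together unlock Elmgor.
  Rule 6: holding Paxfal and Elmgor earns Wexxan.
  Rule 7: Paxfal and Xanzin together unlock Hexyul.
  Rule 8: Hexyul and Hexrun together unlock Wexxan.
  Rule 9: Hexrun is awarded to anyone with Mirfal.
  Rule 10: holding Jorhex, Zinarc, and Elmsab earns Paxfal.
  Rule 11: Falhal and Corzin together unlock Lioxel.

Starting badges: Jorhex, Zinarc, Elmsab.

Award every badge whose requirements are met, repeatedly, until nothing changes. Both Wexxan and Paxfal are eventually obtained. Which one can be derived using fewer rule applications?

Paxfal

Paxfal: With Jorhex, Zinarc, and Elmsab, Paxfal is earned (Rule 10). [1 rule application]
Wexxan: With Jorhex, Zinarc, and Elmsab, Paxfal is earned (Rule 10). With Jorhex and Paxfal, Xanzin is earned (Rule 1). With Paxfal and Xanzin, Hexyul is earned (Rule 7). With Hexyul and Xanzin, Elmgor is earned (Rule 5). With Paxfal and Elmgor, Wexxan is earned (Rule 6). [5 rule applications]
Paxfal needs fewer.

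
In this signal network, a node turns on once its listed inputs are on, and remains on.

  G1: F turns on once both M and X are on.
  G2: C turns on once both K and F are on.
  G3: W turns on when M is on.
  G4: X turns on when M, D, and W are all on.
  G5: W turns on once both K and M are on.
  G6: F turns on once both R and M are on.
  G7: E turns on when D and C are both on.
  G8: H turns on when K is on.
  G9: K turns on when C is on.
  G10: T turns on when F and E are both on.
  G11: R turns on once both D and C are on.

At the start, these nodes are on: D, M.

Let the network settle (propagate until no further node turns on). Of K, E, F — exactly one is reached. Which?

F

G3: M on → W on.
M, D, and W are on, so X turns on (G4).
G1: M and X on → F on.
K would need C (G9), but C never turns on. E would need D and C (G7), but C never turns on.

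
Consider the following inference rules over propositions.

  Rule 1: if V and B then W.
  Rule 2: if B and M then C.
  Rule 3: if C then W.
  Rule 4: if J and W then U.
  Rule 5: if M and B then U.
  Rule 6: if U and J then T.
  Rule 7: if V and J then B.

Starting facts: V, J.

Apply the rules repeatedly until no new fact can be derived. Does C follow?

C would need B and M (Rule 2), but M is never established.

No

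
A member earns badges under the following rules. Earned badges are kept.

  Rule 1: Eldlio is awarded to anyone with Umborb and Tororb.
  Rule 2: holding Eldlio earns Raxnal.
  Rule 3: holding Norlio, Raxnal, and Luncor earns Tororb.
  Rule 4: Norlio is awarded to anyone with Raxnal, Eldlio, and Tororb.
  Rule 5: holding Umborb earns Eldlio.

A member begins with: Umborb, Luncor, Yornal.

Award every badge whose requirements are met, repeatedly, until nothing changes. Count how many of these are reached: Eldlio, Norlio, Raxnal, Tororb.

2

With Umborb, Eldlio is earned (Rule 5).
With Eldlio, Raxnal is earned (Rule 2).
Eldlio: reached.
Norlio would need Raxnal, Eldlio, and Tororb (Rule 4), but Tororb is never earned.
Raxnal: reached.
Tororb would need Norlio, Raxnal, and Luncor (Rule 3), but Norlio is never earned.
Reached: Eldlio and Raxnal — 2 of the 4.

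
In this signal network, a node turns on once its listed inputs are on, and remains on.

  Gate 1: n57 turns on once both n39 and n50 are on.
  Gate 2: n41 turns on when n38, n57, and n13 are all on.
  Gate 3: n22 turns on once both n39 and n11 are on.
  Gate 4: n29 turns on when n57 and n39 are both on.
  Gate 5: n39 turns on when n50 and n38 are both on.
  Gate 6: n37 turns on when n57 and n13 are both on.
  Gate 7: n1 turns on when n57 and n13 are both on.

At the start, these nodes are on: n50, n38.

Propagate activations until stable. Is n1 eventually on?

No

n1 would need n57 and n13 (Gate 7), but n13 never turns on.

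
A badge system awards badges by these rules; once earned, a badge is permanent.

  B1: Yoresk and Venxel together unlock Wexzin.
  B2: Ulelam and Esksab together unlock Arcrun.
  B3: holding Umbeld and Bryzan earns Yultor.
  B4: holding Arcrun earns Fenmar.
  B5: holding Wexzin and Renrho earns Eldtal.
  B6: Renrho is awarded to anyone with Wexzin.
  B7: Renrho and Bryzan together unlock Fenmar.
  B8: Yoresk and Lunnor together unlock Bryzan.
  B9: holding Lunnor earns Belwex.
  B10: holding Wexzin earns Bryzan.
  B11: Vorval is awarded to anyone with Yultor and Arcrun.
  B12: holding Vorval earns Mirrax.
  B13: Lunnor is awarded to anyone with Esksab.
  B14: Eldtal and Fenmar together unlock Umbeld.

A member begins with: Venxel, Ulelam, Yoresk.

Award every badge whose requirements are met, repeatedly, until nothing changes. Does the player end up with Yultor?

With Yoresk and Venxel, Wexzin is earned (B1).
With Wexzin, Renrho is earned (B6).
With Wexzin, Bryzan is earned (B10).
With Wexzin and Renrho, Eldtal is earned (B5).
With Renrho and Bryzan, Fenmar is earned (B7).
With Eldtal and Fenmar, Umbeld is earned (B14).
With Umbeld and Bryzan, Yultor is earned (B3).

Yes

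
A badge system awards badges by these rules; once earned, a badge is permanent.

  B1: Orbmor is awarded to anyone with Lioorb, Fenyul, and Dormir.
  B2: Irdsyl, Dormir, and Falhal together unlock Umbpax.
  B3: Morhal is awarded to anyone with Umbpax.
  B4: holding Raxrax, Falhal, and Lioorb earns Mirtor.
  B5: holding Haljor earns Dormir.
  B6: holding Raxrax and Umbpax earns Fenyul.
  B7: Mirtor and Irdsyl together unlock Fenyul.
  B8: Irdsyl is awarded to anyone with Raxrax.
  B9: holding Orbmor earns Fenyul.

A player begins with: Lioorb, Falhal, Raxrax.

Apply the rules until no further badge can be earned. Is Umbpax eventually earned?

Umbpax would need Irdsyl, Dormir, and Falhal (B2), but Dormir is never earned.

No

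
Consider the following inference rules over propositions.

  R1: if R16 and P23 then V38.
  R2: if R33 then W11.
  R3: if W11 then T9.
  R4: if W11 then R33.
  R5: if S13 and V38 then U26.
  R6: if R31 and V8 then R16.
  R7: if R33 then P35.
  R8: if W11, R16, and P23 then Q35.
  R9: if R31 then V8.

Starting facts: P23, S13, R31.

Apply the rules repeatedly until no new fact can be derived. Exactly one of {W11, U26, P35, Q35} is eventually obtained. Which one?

U26

From R31, R9 gives V8.
From R31 and V8, R6 gives R16.
R16 and P23 hold, so V38 follows (R1).
From S13 and V38, R5 gives U26.
Q35 would need W11, R16, and P23 (R8), but W11 is never established. P35 would need R33 (R7), but R33 is never established. W11 would need R33 (R2), but R33 is never established.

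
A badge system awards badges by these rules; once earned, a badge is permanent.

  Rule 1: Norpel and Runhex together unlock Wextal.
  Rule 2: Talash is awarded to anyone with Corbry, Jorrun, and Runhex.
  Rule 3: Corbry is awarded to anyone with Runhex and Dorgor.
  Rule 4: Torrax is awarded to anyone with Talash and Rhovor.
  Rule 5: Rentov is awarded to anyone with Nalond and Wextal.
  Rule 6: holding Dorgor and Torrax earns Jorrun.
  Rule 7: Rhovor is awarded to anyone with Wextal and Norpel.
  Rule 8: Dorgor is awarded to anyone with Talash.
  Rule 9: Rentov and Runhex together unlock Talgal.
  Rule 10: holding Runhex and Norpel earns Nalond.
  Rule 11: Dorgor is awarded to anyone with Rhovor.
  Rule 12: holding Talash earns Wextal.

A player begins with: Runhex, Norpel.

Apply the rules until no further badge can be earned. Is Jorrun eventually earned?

Jorrun would need Dorgor and Torrax (Rule 6), but Torrax is never earned.

No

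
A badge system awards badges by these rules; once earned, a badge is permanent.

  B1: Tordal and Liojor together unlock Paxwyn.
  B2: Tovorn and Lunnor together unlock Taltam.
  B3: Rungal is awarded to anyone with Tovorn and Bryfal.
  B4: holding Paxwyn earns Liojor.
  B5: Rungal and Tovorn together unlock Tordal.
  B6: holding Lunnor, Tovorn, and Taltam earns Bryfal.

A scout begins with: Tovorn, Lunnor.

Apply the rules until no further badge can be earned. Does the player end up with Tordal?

Yes

With Tovorn and Lunnor, Taltam is earned (B2).
With Lunnor, Tovorn, and Taltam, Bryfal is earned (B6).
With Tovorn and Bryfal, Rungal is earned (B3).
With Rungal and Tovorn, Tordal is earned (B5).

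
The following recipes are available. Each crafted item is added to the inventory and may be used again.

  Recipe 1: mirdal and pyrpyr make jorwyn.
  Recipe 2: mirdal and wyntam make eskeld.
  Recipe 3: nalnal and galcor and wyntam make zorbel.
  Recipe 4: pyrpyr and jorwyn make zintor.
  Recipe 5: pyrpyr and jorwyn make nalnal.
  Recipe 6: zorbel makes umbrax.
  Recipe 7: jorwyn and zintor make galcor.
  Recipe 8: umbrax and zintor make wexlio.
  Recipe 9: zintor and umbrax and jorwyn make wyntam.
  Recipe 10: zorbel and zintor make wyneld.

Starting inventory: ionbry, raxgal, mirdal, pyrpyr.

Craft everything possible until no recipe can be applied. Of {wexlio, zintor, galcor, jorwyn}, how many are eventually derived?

3

Using Recipe 1, mirdal and pyrpyr make jorwyn.
Using Recipe 4, pyrpyr and jorwyn make zintor.
jorwyn and zintor → galcor (Recipe 7).
wexlio would need umbrax and zintor (Recipe 8), but umbrax is never obtained.
zintor: reached.
galcor: reached.
jorwyn: reached.
Reached: zintor, galcor, and jorwyn — 3 of the 4.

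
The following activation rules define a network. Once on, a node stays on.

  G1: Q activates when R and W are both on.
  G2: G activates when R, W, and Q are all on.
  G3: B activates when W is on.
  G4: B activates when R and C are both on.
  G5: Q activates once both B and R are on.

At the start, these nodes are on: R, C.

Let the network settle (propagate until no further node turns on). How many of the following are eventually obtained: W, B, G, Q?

G4: R and C on → B on.
G5: B and R on → Q on.
No rule produces W, and it is not given.
B: reached.
G would need R, W, and Q (G2), but W never turns on.
Q: reached.
Reached: B and Q — 2 of the 4.

2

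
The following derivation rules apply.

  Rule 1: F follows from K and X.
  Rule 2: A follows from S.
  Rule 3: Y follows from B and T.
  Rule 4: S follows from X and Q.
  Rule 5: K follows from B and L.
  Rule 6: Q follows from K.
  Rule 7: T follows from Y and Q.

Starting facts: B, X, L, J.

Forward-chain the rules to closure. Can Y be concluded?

Y would need B and T (Rule 3), but T is never established.

No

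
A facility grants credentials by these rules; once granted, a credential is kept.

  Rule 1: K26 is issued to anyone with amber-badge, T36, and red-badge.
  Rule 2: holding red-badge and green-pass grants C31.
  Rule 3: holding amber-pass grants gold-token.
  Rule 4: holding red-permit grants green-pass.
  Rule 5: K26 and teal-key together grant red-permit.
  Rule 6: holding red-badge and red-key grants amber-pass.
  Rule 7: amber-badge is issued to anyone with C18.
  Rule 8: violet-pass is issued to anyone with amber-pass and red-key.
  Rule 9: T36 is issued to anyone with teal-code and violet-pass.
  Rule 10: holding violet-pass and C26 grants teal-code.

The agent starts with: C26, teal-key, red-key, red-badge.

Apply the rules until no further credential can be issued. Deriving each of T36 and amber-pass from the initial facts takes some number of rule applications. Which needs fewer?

amber-pass: Holding red-badge and red-key grants amber-pass (Rule 6). [1 rule application]
T36: Holding red-badge and red-key grants amber-pass (Rule 6). Holding amber-pass and red-key grants violet-pass (Rule 8). Holding violet-pass and C26 grants teal-code (Rule 10). Holding teal-code and violet-pass grants T36 (Rule 9). [4 rule applications]
amber-pass needs fewer.

amber-pass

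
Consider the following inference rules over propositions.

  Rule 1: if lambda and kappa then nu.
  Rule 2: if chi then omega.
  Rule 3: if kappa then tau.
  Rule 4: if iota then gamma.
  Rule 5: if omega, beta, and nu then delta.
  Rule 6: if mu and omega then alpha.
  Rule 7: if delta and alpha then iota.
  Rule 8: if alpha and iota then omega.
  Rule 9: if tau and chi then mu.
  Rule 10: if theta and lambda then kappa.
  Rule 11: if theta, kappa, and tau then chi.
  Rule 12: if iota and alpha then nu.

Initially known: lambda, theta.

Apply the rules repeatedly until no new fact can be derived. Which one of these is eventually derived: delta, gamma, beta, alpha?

alpha

theta and lambda hold, so kappa follows (Rule 10).
kappa holds, so tau follows (Rule 3).
theta, kappa, and tau hold, so chi follows (Rule 11).
tau and chi hold, so mu follows (Rule 9).
From chi, Rule 2 gives omega.
From mu and omega, Rule 6 gives alpha.
delta would need omega, beta, and nu (Rule 5), but beta is never established. No rule produces beta, and it is not given. gamma would need iota (Rule 4), but iota is never established.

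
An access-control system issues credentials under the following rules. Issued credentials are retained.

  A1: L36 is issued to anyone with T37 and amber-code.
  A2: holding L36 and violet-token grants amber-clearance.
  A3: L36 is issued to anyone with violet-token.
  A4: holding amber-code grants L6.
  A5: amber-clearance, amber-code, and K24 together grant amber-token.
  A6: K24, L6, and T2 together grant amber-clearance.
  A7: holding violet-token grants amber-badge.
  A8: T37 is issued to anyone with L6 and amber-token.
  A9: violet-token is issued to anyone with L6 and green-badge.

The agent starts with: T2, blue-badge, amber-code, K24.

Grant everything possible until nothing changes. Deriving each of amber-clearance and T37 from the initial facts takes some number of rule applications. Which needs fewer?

amber-clearance: Holding amber-code grants L6 (A4). Holding K24, L6, and T2 grants amber-clearance (A6). [2 rule applications]
T37: Holding amber-code grants L6 (A4). Holding K24, L6, and T2 grants amber-clearance (A6). Holding amber-clearance, amber-code, and K24 grants amber-token (A5). Holding L6 and amber-token grants T37 (A8). [4 rule applications]
amber-clearance needs fewer.

amber-clearance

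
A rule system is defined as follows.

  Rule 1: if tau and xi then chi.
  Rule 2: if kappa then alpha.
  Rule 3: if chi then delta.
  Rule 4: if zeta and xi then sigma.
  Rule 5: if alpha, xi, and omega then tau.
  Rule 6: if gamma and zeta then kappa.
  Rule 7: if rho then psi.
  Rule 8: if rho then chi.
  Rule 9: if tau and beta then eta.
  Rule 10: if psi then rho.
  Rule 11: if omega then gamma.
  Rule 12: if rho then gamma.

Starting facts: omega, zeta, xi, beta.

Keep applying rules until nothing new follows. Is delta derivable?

Yes

omega holds, so gamma follows (Rule 11).
From gamma and zeta, Rule 6 gives kappa.
From kappa, Rule 2 gives alpha.
From alpha, xi, and omega, Rule 5 gives tau.
tau and xi hold, so chi follows (Rule 1).
From chi, Rule 3 gives delta.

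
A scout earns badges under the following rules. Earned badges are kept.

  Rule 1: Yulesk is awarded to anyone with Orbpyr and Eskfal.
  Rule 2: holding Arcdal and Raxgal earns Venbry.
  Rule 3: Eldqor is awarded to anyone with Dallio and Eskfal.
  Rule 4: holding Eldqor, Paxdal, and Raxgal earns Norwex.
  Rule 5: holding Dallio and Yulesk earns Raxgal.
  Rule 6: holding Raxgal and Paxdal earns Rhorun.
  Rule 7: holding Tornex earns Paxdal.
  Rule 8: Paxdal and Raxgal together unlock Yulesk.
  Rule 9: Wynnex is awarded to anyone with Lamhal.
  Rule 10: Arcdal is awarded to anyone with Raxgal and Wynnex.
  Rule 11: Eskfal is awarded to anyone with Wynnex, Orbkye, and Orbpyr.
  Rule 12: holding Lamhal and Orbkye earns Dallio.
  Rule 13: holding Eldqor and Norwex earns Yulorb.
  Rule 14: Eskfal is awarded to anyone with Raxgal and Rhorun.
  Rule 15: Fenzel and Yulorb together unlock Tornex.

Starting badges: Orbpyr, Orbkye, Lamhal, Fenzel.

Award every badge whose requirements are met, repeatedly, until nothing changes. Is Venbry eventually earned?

Yes

With Lamhal and Orbkye, Dallio is earned (Rule 12).
With Lamhal, Wynnex is earned (Rule 9).
With Wynnex, Orbkye, and Orbpyr, Eskfal is earned (Rule 11).
With Orbpyr and Eskfal, Yulesk is earned (Rule 1).
With Dallio and Yulesk, Raxgal is earned (Rule 5).
With Raxgal and Wynnex, Arcdal is earned (Rule 10).
With Arcdal and Raxgal, Venbry is earned (Rule 2).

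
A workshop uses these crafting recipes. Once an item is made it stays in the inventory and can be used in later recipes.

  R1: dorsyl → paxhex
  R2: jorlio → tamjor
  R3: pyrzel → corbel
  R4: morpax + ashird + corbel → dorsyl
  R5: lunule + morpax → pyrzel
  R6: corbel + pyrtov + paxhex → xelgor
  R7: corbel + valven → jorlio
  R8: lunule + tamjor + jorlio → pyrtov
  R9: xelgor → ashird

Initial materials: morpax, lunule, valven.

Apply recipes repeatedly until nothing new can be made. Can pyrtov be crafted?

lunule + morpax → pyrzel (R5).
Using R3, pyrzel makes corbel.
Using R7, corbel and valven make jorlio.
Using R2, jorlio makes tamjor.
Using R8, lunule, tamjor, and jorlio make pyrtov.

Yes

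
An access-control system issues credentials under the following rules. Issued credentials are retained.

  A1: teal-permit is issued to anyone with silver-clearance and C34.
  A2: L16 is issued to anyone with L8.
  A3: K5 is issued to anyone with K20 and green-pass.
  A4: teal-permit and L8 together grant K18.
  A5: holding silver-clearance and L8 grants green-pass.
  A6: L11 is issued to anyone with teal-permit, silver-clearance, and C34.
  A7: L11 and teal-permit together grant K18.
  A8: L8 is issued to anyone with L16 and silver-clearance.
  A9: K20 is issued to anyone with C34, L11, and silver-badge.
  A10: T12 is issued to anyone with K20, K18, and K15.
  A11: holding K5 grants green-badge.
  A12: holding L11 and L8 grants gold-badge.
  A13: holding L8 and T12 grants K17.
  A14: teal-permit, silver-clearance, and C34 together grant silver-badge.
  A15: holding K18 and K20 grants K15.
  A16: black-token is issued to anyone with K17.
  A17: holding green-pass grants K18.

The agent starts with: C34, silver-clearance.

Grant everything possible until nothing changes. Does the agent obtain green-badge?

No

green-badge would need K5 (A11), but K5 is never granted.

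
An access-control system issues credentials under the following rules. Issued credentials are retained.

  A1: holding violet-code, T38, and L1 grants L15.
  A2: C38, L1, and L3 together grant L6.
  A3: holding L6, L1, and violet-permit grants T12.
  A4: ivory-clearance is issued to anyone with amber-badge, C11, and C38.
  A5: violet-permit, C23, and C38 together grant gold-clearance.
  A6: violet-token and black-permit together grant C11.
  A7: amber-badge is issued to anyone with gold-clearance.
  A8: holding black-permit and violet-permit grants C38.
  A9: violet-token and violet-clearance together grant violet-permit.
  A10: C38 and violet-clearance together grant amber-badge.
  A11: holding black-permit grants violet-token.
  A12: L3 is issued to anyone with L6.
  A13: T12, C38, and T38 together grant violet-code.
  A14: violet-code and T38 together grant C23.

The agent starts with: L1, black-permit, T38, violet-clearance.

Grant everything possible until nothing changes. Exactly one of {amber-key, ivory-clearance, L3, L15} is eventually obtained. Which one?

ivory-clearance

Holding black-permit grants violet-token (A11).
Holding violet-token and violet-clearance grants violet-permit (A9).
Holding violet-token and black-permit grants C11 (A6).
Holding black-permit and violet-permit grants C38 (A8).
Holding C38 and violet-clearance grants amber-badge (A10).
Holding amber-badge, C11, and C38 grants ivory-clearance (A4).
No rule produces amber-key, and it is not given. L15 would need violet-code, T38, and L1 (A1), but violet-code is never granted. L3 would need L6 (A12), but L6 is never granted.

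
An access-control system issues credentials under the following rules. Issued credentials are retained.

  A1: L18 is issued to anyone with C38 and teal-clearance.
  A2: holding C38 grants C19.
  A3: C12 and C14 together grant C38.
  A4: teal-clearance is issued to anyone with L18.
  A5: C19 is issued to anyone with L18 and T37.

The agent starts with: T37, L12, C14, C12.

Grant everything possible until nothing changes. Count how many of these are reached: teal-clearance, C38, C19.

2

Holding C12 and C14 grants C38 (A3).
Holding C38 grants C19 (A2).
teal-clearance would need L18 (A4), but L18 is never granted.
C38: reached.
C19: reached.
Reached: C38 and C19 — 2 of the 3.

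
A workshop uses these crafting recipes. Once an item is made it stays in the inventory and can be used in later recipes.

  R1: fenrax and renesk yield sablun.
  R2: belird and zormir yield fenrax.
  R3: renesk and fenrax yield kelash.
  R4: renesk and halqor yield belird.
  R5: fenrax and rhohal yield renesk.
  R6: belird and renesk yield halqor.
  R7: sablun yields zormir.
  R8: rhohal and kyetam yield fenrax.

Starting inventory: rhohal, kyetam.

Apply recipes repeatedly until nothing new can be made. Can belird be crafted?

belird would need renesk and halqor (R4), but halqor is never obtained.

No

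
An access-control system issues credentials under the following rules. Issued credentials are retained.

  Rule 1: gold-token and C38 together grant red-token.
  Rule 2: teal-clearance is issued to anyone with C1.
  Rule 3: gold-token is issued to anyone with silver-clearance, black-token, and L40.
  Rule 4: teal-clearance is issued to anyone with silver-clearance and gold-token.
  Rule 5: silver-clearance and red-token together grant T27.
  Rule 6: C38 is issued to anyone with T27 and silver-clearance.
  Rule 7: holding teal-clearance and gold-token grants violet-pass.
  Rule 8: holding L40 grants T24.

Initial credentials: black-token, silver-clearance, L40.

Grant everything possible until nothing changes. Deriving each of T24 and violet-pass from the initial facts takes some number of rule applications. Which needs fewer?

T24: Holding L40 grants T24 (Rule 8). [1 rule application]
violet-pass: Holding silver-clearance, black-token, and L40 grants gold-token (Rule 3). Holding silver-clearance and gold-token grants teal-clearance (Rule 4). Holding teal-clearance and gold-token grants violet-pass (Rule 7). [3 rule applications]
T24 needs fewer.

T24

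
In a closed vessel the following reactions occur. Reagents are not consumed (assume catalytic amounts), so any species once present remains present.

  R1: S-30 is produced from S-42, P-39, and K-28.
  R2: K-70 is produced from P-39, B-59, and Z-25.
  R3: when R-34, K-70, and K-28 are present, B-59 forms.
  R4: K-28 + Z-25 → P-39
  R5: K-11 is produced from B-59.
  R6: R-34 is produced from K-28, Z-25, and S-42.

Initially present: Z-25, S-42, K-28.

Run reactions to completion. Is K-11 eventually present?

No

K-11 would need B-59 (R5), but B-59 never forms.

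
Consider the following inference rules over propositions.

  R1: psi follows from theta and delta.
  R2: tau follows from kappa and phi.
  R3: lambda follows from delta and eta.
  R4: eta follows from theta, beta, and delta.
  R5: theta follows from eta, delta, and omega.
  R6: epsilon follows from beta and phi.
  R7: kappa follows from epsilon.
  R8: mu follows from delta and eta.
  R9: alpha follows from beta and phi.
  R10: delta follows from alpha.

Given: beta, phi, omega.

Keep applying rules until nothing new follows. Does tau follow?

beta and phi hold, so epsilon follows (R6).
epsilon holds, so kappa follows (R7).
kappa and phi hold, so tau follows (R2).

Yes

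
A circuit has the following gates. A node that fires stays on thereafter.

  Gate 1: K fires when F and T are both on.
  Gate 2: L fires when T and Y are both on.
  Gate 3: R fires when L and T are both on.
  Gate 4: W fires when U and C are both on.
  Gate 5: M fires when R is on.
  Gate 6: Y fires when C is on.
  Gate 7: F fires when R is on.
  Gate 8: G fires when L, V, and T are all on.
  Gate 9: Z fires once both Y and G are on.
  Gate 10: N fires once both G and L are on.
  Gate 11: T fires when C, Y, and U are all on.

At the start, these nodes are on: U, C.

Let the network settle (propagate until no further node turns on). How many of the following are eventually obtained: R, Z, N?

C is on, so Y fires (Gate 6).
C, Y, and U are on, so T fires (Gate 11).
Gate 2: T and Y on → L on.
L and T are on, so R fires (Gate 3).
R: reached.
Z would need Y and G (Gate 9), but G never turns on.
N would need G and L (Gate 10), but G never turns on.
Reached: R — 1 of the 3.

1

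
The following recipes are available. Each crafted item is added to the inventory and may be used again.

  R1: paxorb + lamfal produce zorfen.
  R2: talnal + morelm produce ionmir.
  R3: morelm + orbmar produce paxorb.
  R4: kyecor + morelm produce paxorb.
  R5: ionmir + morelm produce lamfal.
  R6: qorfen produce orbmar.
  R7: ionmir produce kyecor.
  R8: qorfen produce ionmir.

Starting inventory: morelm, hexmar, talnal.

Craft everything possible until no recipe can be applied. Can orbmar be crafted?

orbmar would need qorfen (R6), but qorfen is never obtained.

No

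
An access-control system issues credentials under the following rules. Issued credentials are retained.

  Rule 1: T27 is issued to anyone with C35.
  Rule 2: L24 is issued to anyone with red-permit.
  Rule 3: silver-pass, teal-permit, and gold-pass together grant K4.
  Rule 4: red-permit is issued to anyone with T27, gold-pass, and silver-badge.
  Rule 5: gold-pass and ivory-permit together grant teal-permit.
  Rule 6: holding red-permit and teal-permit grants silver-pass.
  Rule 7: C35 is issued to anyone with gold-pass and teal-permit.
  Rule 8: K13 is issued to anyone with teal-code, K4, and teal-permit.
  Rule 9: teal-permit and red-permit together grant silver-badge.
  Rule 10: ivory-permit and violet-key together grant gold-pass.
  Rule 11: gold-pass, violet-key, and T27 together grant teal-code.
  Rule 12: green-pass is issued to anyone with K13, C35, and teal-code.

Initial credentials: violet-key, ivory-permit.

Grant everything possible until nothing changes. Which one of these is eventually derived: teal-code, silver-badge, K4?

teal-code

Holding ivory-permit and violet-key grants gold-pass (Rule 10).
Holding gold-pass and ivory-permit grants teal-permit (Rule 5).
Holding gold-pass and teal-permit grants C35 (Rule 7).
Holding C35 grants T27 (Rule 1).
Holding gold-pass, violet-key, and T27 grants teal-code (Rule 11).
silver-badge would need teal-permit and red-permit (Rule 9), but red-permit is never granted. K4 would need silver-pass, teal-permit, and gold-pass (Rule 3), but silver-pass is never granted.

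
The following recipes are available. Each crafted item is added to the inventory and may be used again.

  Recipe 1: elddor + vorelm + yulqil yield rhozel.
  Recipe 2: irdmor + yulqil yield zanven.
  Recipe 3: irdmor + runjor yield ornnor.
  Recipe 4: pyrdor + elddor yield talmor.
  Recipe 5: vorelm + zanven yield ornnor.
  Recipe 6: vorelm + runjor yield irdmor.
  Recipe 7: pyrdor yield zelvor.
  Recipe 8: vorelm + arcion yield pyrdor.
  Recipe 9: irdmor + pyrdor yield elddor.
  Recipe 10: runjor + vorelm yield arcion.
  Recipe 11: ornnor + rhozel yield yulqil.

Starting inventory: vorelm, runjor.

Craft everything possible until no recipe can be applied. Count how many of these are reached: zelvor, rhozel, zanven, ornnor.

Using Recipe 6, vorelm and runjor make irdmor.
Using Recipe 10, runjor and vorelm make arcion.
vorelm + arcion → pyrdor (Recipe 8).
irdmor + runjor → ornnor (Recipe 3).
pyrdor → zelvor (Recipe 7).
zelvor: reached.
rhozel would need elddor, vorelm, and yulqil (Recipe 1), but yulqil is never obtained.
zanven would need irdmor and yulqil (Recipe 2), but yulqil is never obtained.
ornnor: reached.
Reached: zelvor and ornnor — 2 of the 4.

2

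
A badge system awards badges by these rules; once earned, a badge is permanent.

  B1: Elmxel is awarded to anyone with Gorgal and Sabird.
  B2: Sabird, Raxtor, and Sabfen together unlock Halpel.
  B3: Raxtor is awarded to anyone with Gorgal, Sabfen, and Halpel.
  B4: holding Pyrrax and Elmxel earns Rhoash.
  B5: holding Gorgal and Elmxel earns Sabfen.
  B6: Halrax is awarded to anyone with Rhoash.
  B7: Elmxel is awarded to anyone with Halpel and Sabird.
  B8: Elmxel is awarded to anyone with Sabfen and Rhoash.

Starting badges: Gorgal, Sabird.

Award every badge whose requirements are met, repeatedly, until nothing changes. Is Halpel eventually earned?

Halpel would need Sabird, Raxtor, and Sabfen (B2), but Raxtor is never earned.

No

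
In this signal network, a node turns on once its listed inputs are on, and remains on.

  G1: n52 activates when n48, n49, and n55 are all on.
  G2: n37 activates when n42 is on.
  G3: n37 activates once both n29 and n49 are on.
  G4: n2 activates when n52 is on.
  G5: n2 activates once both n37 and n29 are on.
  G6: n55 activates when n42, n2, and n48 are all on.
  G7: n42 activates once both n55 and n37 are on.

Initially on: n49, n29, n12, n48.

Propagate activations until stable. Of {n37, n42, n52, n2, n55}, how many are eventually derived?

n29 and n49 are on, so n37 activates (G3).
G5: n37 and n29 on → n2 on.
n37: reached.
n42 would need n55 and n37 (G7), but n55 never turns on.
n52 would need n48, n49, and n55 (G1), but n55 never turns on.
n2: reached.
n55 would need n42, n2, and n48 (G6), but n42 never turns on.
Reached: n37 and n2 — 2 of the 5.

2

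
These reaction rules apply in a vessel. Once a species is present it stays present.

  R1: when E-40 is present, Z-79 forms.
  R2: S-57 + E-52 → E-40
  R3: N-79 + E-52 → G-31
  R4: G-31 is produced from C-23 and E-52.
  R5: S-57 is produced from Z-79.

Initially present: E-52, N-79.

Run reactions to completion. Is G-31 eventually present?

N-79 and E-52 present → G-31 forms (R3).

Yes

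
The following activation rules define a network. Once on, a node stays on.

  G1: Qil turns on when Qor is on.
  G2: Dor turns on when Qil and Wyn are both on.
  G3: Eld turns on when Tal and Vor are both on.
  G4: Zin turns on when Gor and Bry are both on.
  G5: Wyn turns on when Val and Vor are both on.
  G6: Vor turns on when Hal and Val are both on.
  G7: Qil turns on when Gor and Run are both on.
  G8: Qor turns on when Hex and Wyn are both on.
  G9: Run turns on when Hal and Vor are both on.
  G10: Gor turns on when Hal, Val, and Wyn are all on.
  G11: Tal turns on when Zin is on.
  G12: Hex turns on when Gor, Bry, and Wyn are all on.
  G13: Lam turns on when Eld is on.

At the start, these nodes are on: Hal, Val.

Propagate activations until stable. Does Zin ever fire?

Zin would need Gor and Bry (G4), but Bry never turns on.

No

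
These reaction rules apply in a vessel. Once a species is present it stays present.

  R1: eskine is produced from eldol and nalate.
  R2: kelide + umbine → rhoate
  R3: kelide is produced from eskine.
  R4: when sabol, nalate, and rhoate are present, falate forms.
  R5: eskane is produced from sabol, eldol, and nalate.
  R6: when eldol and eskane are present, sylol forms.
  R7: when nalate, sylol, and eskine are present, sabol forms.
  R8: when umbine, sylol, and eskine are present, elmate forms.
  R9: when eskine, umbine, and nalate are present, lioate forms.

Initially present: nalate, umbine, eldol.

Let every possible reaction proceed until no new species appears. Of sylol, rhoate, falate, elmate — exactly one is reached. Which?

eldol and nalate present → eskine forms (R1).
eskine present → kelide forms (R3).
kelide and umbine present → rhoate forms (R2).
elmate would need umbine, sylol, and eskine (R8), but sylol never forms. falate would need sabol, nalate, and rhoate (R4), but sabol never forms. sylol would need eldol and eskane (R6), but eskane never forms.

rhoate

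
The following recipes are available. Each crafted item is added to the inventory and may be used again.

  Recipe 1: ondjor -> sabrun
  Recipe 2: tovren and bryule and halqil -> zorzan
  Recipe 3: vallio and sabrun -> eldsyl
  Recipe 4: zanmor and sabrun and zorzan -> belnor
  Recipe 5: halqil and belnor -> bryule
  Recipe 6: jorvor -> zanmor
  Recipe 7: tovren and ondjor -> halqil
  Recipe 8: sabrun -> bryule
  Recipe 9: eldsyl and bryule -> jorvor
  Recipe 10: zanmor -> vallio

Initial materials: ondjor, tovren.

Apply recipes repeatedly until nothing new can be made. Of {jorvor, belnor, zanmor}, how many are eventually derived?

0

jorvor would need eldsyl and bryule (Recipe 9), but eldsyl is never obtained.
belnor would need zanmor, sabrun, and zorzan (Recipe 4), but zanmor is never obtained.
zanmor would need jorvor (Recipe 6), but jorvor is never obtained.
None of the 3 are reached.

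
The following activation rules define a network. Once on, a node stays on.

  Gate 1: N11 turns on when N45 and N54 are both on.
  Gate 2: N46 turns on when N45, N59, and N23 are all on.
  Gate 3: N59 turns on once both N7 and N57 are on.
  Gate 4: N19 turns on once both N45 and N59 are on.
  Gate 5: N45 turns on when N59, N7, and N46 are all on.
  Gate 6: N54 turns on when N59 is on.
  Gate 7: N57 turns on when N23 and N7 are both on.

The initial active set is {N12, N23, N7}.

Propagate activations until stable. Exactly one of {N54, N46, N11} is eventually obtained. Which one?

N54

Gate 7: N23 and N7 on → N57 on.
N7 and N57 are on, so N59 turns on (Gate 3).
Gate 6: N59 on → N54 on.
N46 would need N45, N59, and N23 (Gate 2), but N45 never turns on. N11 would need N45 and N54 (Gate 1), but N45 never turns on.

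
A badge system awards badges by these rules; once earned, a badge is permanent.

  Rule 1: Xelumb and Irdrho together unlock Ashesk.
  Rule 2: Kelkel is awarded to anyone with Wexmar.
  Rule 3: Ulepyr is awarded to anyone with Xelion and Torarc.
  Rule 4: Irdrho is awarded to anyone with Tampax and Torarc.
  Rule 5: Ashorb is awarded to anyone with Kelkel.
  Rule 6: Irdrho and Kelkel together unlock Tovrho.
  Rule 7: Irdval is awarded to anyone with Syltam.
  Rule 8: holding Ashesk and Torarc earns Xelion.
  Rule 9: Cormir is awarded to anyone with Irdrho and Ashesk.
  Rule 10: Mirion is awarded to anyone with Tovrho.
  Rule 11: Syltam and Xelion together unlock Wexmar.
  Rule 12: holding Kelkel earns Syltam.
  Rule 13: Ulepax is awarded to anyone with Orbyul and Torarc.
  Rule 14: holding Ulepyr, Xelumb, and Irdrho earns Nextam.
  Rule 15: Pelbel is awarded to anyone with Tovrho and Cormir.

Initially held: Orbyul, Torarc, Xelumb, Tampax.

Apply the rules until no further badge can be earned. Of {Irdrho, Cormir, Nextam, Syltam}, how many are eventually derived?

3

With Tampax and Torarc, Irdrho is earned (Rule 4).
With Xelumb and Irdrho, Ashesk is earned (Rule 1).
With Ashesk and Torarc, Xelion is earned (Rule 8).
With Irdrho and Ashesk, Cormir is earned (Rule 9).
With Xelion and Torarc, Ulepyr is earned (Rule 3).
With Ulepyr, Xelumb, and Irdrho, Nextam is earned (Rule 14).
Irdrho: reached.
Cormir: reached.
Nextam: reached.
Syltam would need Kelkel (Rule 12), but Kelkel is never earned.
Reached: Irdrho, Cormir, and Nextam — 3 of the 4.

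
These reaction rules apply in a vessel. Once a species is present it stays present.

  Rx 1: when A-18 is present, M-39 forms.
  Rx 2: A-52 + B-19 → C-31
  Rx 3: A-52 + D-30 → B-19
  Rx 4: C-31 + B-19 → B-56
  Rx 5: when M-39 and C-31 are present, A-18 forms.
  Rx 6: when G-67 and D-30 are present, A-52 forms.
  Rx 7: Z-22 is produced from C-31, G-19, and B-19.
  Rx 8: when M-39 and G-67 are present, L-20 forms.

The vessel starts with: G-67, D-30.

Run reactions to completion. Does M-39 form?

No

M-39 would need A-18 (Rx 1), but A-18 never forms.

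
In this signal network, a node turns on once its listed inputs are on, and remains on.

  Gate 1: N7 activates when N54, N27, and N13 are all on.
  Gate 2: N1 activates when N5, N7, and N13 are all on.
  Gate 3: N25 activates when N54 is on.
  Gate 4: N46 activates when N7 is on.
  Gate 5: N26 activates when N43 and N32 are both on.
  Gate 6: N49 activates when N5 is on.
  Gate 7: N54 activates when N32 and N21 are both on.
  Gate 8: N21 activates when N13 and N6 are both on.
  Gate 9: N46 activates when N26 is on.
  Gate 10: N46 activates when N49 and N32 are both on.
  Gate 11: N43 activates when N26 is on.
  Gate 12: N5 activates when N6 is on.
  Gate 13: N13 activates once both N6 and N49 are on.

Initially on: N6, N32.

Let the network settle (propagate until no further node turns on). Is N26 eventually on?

N26 would need N43 and N32 (Gate 5), but N43 never turns on.

No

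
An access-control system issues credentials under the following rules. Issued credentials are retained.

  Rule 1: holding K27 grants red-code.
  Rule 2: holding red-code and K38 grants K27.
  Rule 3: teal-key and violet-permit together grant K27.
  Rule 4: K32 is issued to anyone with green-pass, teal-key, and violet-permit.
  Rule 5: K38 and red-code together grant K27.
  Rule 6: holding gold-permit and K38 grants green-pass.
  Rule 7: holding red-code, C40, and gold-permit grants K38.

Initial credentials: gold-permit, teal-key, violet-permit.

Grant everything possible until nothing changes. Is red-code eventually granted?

Holding teal-key and violet-permit grants K27 (Rule 3).
Holding K27 grants red-code (Rule 1).

Yes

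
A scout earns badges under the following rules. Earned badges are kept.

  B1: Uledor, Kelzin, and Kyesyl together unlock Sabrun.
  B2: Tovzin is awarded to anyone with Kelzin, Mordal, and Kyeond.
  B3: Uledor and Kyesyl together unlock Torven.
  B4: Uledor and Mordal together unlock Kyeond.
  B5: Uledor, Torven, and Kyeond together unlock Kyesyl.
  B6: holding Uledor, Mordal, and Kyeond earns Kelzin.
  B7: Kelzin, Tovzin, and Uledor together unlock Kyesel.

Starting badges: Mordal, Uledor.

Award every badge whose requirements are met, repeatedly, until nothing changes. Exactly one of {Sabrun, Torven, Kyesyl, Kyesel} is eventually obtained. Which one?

With Uledor and Mordal, Kyeond is earned (B4).
With Uledor, Mordal, and Kyeond, Kelzin is earned (B6).
With Kelzin, Mordal, and Kyeond, Tovzin is earned (B2).
With Kelzin, Tovzin, and Uledor, Kyesel is earned (B7).
Torven would need Uledor and Kyesyl (B3), but Kyesyl is never earned. Kyesyl would need Uledor, Torven, and Kyeond (B5), but Torven is never earned. Sabrun would need Uledor, Kelzin, and Kyesyl (B1), but Kyesyl is never earned.

Kyesel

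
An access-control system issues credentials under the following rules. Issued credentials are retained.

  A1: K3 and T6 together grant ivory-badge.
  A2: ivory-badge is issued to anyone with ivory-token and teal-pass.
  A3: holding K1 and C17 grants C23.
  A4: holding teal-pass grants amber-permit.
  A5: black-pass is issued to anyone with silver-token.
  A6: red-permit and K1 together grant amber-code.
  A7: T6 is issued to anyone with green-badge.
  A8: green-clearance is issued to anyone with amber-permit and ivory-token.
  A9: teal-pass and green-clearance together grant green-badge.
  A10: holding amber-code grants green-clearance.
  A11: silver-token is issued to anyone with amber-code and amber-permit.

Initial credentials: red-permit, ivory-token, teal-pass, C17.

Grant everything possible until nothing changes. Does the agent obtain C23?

C23 would need K1 and C17 (A3), but K1 is never granted.

No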